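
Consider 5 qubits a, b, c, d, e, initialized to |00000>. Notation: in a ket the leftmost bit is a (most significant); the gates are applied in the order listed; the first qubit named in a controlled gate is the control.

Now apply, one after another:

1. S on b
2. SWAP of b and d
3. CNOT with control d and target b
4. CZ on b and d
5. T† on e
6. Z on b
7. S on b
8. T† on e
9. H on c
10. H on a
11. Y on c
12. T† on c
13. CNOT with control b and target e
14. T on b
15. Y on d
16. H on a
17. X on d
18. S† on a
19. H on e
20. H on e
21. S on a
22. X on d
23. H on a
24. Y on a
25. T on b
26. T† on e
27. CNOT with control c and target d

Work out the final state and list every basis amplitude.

The resulting statevector has amplitude -I/2 on |00010>, exp(I*pi/4)/2 on |00100>, I/2 on |10010>, -exp(I*pi/4)/2 on |10100>, and 0 on every other basis state. Key observation: steps 16-23 multiply out to the identity, so the circuit reduces to the remaining gates.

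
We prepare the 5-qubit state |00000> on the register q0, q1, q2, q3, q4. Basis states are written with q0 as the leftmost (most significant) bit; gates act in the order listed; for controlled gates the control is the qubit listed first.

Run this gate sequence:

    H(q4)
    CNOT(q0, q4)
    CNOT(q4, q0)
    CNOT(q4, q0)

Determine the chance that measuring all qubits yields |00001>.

Outcome |00001> occurs with probability 1/2. Key observation: steps 3-4 multiply out to the identity, so the circuit reduces to the remaining gates.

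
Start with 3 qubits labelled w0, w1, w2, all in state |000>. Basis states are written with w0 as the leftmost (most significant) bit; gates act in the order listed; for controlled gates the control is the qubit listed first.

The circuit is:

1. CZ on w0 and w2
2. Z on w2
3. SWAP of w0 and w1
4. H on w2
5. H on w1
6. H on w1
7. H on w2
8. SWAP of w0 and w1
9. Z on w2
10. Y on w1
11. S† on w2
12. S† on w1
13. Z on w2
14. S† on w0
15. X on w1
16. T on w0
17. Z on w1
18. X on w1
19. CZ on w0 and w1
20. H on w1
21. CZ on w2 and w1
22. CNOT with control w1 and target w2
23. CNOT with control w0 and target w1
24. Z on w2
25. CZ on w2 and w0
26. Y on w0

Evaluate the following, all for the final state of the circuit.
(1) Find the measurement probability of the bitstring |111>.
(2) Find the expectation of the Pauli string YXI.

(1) Outcome |111> occurs with probability 1/2. Key observation: gates 2-9 undo each other exactly, leaving only the rest of the circuit to track.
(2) The observable YXI averages to 0.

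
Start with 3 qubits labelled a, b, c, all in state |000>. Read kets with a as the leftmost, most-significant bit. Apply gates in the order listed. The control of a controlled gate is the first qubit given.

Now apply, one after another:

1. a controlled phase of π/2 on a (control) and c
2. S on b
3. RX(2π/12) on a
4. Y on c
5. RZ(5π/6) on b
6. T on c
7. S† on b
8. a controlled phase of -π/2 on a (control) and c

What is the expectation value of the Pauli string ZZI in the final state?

In the final state, ZZI has expectation sqrt(3)/2.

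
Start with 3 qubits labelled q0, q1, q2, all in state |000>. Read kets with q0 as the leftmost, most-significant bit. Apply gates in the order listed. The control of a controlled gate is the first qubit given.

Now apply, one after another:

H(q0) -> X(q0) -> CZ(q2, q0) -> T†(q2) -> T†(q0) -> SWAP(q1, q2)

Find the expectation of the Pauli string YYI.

In the final state, YYI has expectation 0.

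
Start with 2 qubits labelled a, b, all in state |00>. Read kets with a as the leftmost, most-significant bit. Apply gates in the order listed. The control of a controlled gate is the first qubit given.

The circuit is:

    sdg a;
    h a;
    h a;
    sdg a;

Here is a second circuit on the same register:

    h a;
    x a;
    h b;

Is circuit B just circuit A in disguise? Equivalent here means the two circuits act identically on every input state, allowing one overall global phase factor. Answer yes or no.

No — the two circuits implement different unitaries, even allowing a global phase.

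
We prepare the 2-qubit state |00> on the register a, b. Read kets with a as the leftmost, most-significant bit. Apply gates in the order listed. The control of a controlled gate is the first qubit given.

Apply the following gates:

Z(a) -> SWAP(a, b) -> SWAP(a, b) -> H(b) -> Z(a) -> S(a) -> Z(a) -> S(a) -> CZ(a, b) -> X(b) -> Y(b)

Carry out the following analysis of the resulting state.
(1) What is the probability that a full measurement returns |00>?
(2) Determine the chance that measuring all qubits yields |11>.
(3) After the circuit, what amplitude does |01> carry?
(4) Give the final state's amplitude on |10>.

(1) A full measurement returns |00> with probability 1/2. Key observation: gates 2-3 undo each other exactly, leaving only the rest of the circuit to track.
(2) A full measurement returns |11> with probability 0.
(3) |01> carries amplitude sqrt(2)*I/2 in the final state.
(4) |10> carries amplitude 0 in the final state.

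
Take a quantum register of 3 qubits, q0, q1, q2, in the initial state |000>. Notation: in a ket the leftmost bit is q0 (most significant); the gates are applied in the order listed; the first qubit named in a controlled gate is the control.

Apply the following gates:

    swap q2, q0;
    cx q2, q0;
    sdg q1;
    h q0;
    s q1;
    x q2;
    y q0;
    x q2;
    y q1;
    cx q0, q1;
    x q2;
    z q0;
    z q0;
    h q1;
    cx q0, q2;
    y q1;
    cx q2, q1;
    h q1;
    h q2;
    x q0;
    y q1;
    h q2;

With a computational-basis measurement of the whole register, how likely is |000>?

The probability of measuring |000> is 1/2.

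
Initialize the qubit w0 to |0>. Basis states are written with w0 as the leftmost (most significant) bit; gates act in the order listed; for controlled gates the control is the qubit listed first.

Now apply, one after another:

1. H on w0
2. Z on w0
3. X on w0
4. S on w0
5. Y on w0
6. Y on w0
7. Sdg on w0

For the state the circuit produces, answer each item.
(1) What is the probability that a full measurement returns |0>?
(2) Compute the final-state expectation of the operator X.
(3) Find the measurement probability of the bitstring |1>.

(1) Outcome |0> occurs with probability 1/2.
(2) The expectation value of X is -1.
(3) A full measurement returns |1> with probability 1/2.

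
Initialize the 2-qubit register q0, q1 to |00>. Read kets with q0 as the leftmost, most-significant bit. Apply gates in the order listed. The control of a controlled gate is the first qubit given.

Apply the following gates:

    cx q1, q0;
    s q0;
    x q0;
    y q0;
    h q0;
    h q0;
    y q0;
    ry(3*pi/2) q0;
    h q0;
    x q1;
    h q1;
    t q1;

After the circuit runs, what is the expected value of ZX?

The observable ZX averages to -sqrt(2)/2.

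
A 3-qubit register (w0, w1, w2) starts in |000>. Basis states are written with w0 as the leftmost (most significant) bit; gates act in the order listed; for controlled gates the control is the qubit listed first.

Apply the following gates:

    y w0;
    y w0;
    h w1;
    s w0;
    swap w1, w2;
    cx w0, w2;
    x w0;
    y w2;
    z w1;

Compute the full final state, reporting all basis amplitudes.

The final amplitudes are -sqrt(2)*I/2 on |100>, sqrt(2)*I/2 on |101>, and 0 on every other basis state.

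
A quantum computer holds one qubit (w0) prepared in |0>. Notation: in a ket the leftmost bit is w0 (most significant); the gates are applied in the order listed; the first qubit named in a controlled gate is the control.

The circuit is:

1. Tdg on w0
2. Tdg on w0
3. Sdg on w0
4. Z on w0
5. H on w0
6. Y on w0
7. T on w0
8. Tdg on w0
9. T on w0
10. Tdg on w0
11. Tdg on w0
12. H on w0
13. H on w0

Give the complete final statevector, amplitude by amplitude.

The resulting statevector has amplitude -sqrt(2)*I/2 on |0>, sqrt(2)*exp(I*pi/4)/2 on |1>.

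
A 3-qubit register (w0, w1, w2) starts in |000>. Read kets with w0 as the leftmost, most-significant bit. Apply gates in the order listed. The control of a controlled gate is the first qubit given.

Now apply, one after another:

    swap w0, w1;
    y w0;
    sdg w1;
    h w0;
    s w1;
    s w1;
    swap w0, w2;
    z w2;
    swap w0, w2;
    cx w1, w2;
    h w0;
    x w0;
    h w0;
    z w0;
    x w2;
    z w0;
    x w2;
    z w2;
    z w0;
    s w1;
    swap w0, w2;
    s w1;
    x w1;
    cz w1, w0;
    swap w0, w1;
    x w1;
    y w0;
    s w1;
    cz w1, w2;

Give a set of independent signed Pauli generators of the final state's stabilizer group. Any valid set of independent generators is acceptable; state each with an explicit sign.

The stabilizer group can be generated by -IIX, +ZII, -IZI, among other valid generating sets. Key observation: the block from step 11 through step 14 cancels to the identity and can be dropped.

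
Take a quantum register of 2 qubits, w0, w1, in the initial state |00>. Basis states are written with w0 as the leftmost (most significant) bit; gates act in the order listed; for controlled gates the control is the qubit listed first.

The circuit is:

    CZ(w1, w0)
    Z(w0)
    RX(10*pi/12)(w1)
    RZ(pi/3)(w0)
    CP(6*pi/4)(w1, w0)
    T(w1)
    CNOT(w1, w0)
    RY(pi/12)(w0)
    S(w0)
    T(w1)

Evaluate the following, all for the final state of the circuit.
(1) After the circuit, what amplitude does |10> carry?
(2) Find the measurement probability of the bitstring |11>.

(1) The final state's coefficient on |10> equals (-3*sqrt(4 - 2*sqrt(2))/16 - sqrt(2*sqrt(2) + 4)/16 + sqrt(12 - 6*sqrt(2))/16 + sqrt(6*sqrt(2) + 12)/16)*exp(I*pi/3).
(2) The probability of measuring |11> is sqrt(3)/8 + 5*sqrt(2)/32 + 3*sqrt(6)/32 + 1/4.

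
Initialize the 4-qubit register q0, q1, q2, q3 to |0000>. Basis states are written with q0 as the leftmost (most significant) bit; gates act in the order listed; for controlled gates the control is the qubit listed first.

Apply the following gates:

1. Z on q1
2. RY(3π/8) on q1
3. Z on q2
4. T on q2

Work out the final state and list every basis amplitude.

The final amplitudes are cos(3*pi/16) on |0000>, sin(3*pi/16) on |0100>, and 0 on every other basis state.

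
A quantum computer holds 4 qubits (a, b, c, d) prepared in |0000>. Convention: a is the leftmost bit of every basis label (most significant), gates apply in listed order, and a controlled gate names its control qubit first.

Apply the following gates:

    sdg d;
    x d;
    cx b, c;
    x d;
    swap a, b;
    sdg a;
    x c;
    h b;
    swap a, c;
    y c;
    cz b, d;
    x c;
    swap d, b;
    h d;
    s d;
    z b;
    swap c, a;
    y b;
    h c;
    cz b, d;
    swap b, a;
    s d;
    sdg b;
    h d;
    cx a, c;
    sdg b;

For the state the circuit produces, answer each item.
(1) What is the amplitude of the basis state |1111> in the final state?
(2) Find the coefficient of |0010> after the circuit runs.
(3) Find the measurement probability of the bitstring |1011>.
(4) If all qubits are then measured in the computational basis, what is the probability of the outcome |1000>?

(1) |1111> carries amplitude 0 in the final state.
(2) The final state's coefficient on |0010> equals 0.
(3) A full measurement returns |1011> with probability 1/4.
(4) The probability of measuring |1000> is 1/4.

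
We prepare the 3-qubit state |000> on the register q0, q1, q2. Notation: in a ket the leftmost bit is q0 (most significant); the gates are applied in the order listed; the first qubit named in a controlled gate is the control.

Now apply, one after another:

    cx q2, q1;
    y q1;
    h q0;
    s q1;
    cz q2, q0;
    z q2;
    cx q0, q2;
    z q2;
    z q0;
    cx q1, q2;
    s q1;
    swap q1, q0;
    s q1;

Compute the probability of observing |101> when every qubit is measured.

Outcome |101> occurs with probability 1/2.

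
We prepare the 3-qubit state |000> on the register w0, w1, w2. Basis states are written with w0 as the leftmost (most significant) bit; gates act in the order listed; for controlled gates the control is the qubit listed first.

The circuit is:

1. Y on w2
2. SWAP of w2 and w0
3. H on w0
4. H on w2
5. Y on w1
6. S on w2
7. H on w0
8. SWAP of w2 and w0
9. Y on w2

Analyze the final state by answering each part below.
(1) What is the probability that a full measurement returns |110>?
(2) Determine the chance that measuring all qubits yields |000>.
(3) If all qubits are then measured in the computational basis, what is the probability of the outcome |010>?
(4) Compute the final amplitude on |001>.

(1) Outcome |110> occurs with probability 1/2.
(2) Outcome |000> occurs with probability 0.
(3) Outcome |010> occurs with probability 1/2.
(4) |001> carries amplitude 0 in the final state.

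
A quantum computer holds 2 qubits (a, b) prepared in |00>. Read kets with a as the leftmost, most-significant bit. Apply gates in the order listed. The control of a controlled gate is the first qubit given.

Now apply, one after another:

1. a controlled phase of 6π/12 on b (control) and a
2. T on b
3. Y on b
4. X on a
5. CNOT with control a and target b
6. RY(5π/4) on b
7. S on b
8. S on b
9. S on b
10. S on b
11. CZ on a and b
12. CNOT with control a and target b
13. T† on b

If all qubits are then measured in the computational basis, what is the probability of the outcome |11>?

The probability of measuring |11> is 1/2 - sqrt(2)/4. Key observation: steps 7-10 multiply out to the identity, so the circuit reduces to the remaining gates.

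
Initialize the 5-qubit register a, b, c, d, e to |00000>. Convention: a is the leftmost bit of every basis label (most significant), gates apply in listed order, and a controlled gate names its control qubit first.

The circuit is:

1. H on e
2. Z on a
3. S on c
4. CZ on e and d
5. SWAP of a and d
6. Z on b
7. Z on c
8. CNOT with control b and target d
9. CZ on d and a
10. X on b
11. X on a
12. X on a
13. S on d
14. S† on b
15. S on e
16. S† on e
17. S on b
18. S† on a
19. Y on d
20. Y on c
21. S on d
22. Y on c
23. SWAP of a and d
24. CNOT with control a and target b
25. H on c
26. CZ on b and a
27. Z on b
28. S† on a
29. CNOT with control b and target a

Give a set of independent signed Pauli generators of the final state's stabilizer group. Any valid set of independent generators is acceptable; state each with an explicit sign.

One valid set of independent stabilizer generators is +IIXII, +IIIIX, -ZIIII, +IZIII, +IIIZI (any independent generating set of the same group is equally correct). Key observation: the block from step 14 through step 17 cancels to the identity and can be dropped.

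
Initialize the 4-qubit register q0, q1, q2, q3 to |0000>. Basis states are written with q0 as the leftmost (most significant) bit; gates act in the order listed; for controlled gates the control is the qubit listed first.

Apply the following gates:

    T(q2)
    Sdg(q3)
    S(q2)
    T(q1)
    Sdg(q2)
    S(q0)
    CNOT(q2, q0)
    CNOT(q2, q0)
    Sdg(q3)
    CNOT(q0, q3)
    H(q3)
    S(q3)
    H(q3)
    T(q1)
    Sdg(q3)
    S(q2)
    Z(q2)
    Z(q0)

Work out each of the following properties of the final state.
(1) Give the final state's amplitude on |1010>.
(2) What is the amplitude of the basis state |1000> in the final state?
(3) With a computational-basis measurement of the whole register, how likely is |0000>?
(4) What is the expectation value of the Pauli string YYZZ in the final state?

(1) |1010> carries amplitude 0 in the final state.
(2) The amplitude on |1000> is 0.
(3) Outcome |0000> occurs with probability 1/2.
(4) In the final state, YYZZ has expectation 0.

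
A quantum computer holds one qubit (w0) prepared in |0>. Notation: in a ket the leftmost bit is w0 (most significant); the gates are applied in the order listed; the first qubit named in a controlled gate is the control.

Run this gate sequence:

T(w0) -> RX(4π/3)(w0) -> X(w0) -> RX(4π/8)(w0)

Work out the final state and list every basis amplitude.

The resulting statevector has amplitude I*(-sqrt(6) + sqrt(2))/4 on |0>, -sqrt(6)/4 - sqrt(2)/4 on |1>.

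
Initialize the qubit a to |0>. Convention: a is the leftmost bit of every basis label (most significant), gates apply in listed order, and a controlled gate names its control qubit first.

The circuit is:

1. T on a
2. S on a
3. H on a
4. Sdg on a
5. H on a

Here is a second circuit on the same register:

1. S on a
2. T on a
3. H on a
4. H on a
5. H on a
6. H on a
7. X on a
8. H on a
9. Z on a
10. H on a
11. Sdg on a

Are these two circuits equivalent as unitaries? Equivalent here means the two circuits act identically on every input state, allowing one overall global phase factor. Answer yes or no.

No — the two circuits implement different unitaries, even allowing a global phase.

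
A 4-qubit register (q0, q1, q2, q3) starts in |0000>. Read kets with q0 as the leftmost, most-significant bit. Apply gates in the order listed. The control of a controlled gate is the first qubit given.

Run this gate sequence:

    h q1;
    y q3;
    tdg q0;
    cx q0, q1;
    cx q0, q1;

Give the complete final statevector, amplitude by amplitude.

After the circuit, the state carries amplitude sqrt(2)*I/2 on |0001>, sqrt(2)*I/2 on |0101>, and 0 on every other basis state. Key observation: gates 4-5 undo each other exactly, leaving only the rest of the circuit to track.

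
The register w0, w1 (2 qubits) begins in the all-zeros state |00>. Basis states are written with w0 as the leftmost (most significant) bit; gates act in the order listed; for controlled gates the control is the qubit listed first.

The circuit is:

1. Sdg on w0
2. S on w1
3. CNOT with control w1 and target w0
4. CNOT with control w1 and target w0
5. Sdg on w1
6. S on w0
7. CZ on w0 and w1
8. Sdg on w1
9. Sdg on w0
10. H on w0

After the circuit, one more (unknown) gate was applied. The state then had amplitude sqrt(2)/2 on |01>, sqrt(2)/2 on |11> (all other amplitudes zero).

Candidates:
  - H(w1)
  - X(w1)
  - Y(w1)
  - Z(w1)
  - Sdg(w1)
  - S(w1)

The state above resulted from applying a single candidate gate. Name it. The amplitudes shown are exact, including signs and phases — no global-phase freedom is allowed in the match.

It was X(w1) that produced the state shown. Key observation: steps 1-6 multiply out to the identity, so the circuit reduces to the remaining gates.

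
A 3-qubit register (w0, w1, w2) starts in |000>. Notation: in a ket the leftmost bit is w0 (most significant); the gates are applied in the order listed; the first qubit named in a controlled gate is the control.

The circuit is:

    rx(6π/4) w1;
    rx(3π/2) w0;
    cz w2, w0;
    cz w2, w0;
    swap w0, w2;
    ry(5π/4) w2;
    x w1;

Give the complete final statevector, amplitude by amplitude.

After the circuit, the state carries amplitude sqrt(sqrt(2) + 2)/4 - I*sqrt(2 - sqrt(2))/4 on |000>, sqrt(2 - sqrt(2))/4 + I*sqrt(sqrt(2) + 2)/4 on |001>, -sqrt(2 - sqrt(2))/4 - I*sqrt(sqrt(2) + 2)/4 on |010>, sqrt(sqrt(2) + 2)/4 - I*sqrt(2 - sqrt(2))/4 on |011>, 0 on |100>, 0 on |101>, 0 on |110>, 0 on |111>.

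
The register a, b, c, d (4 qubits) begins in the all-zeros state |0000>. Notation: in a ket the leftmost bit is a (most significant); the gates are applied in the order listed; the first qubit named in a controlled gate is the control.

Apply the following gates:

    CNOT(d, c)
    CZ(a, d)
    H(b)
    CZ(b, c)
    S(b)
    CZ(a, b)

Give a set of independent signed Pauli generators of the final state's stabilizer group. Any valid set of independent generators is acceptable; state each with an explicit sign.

One valid set of independent stabilizer generators is +IYII, +ZIII, +IIZI, +IIIZ (any independent generating set of the same group is equally correct).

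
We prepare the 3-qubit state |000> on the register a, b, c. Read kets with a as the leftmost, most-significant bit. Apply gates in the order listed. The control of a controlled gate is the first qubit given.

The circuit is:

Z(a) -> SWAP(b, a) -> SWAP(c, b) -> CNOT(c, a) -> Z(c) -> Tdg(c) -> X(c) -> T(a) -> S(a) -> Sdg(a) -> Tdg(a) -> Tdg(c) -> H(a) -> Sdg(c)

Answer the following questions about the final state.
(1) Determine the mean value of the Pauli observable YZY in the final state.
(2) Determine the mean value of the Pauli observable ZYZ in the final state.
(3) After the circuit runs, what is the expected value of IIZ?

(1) The observable YZY averages to 0.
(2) The expectation value of ZYZ is 0.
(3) In the final state, IIZ has expectation -1.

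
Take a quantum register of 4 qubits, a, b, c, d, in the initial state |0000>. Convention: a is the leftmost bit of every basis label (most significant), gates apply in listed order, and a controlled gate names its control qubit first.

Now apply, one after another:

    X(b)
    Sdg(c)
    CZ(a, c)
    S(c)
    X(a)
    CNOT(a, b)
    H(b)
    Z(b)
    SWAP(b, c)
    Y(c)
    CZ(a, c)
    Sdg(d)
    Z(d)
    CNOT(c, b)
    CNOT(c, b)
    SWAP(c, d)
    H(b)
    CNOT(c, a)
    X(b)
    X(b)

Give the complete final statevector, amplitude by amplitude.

The resulting statevector has amplitude I/2 on |1000>, -I/2 on |1001>, I/2 on |1100>, -I/2 on |1101>, and 0 on every other basis state. Key observation: steps 14-15 multiply out to the identity, so the circuit reduces to the remaining gates.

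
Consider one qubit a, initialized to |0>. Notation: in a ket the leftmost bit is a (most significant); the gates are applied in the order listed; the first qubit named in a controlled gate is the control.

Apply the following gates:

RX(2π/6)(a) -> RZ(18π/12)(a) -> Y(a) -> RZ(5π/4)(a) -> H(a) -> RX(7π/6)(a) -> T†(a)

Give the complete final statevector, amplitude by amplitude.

The final amplitudes are (sqrt(3) + 3 + (-sqrt(3) + 1 - sqrt(3)*I - I)*exp(I*pi/4) - sqrt(3)*I + 3*I)*exp(7*I*pi/8)/8 on |0>, (-3 - sqrt(3) - 3*I - (-1 + sqrt(3) + I + sqrt(3)*I)*exp(I*pi/4) + sqrt(3)*I)*exp(5*I*pi/8)/8 on |1>.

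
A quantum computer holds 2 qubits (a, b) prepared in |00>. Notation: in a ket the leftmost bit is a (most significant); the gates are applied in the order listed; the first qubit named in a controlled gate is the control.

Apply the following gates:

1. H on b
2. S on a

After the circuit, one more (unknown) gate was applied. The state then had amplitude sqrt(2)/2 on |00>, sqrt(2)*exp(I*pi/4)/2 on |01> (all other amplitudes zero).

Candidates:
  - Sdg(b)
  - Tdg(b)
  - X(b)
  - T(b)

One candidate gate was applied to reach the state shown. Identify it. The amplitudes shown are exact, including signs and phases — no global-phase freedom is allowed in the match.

The applied gate was T(b).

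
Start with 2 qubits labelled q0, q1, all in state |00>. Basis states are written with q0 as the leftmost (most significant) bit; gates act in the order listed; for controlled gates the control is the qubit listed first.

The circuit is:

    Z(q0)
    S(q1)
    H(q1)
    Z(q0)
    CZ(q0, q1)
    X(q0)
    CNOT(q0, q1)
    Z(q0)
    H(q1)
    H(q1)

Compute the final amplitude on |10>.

|10> carries amplitude -sqrt(2)/2 in the final state.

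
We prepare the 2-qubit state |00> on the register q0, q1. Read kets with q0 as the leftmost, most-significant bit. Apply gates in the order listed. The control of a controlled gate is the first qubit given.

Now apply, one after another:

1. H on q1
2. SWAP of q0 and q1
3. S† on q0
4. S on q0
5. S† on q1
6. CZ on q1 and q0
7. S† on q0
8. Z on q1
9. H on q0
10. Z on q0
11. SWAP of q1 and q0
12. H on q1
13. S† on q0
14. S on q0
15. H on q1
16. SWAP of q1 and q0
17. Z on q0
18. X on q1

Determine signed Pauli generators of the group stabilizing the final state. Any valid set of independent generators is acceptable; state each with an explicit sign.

The final state is stabilized by the group generated by +YI, -IZ; other independent generating sets are equally valid. Key observation: gates 11-16 undo each other exactly, leaving only the rest of the circuit to track.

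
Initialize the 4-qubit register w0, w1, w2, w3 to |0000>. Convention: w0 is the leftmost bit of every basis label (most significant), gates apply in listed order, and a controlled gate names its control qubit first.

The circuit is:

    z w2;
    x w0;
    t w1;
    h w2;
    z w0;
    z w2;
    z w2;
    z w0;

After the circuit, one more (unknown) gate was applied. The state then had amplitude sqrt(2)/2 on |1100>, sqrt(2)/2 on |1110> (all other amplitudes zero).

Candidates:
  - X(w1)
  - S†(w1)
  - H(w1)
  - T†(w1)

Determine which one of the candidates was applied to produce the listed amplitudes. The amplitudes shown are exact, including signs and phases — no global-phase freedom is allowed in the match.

It was X(w1) that produced the state shown. Key observation: steps 5-8 multiply out to the identity, so the circuit reduces to the remaining gates.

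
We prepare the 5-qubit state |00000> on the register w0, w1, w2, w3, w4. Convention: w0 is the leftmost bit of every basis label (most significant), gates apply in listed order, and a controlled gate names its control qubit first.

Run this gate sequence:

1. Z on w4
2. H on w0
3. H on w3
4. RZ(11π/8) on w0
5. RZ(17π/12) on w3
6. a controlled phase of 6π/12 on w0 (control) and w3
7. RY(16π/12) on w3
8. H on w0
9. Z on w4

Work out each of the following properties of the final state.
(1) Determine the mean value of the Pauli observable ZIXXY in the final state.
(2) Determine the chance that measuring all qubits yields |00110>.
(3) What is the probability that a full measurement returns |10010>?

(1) The observable ZIXXY averages to 0.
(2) A full measurement returns |00110> with probability 0.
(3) A full measurement returns |10010> with probability -sqrt(6)/32 - sqrt(sqrt(2) + 2)/32 + sqrt(3)*sqrt(2 - sqrt(2))/32 + 3*sqrt(2 - sqrt(2))/32 + 1/4.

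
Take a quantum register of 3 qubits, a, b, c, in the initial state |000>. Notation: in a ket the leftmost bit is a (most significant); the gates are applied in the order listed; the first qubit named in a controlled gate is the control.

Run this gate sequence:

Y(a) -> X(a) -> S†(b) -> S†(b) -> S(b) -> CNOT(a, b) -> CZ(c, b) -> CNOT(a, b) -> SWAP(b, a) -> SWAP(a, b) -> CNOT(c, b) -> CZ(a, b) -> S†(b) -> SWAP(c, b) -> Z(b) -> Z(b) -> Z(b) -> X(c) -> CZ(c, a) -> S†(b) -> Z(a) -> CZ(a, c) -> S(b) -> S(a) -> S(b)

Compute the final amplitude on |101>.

The final state's coefficient on |101> equals 0.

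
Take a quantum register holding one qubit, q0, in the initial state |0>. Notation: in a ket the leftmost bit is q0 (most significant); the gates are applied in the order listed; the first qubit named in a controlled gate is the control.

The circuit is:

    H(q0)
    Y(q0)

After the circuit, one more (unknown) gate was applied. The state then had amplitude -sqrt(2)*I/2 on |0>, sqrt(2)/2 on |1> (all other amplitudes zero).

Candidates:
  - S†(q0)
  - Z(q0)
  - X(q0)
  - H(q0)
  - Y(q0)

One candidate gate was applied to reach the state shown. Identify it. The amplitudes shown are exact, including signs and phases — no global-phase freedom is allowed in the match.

It was S†(q0) that produced the state shown.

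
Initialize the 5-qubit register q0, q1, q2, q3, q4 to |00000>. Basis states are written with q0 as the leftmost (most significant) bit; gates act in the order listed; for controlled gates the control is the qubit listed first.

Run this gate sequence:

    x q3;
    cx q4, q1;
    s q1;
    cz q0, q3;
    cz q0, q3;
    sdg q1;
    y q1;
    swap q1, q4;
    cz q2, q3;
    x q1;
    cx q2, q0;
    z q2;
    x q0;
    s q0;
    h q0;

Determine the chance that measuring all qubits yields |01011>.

The probability of measuring |01011> is 1/2. Key observation: the block from step 3 through step 6 cancels to the identity and can be dropped.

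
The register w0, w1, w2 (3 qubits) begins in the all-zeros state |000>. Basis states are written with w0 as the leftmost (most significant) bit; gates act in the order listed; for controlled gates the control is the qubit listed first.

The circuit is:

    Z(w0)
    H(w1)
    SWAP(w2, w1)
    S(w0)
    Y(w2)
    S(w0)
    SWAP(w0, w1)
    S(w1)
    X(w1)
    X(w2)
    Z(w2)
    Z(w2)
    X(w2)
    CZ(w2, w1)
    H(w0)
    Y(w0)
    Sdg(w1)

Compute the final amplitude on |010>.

|010> carries amplitude I/2 in the final state. Key observation: gates 10-13 undo each other exactly, leaving only the rest of the circuit to track.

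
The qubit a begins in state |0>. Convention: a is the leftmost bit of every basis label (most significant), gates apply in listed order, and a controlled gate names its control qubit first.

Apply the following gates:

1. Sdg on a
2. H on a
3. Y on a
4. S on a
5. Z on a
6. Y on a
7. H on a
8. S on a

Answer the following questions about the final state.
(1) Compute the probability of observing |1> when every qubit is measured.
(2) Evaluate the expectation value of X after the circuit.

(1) A full measurement returns |1> with probability 1/2.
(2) In the final state, X has expectation 1.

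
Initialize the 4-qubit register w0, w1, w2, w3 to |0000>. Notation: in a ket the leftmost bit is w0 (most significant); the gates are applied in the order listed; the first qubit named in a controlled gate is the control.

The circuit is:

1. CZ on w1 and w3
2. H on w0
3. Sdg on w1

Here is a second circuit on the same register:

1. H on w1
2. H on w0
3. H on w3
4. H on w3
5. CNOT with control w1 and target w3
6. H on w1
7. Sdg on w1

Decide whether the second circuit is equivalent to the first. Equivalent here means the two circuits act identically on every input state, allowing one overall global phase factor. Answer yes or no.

No, they are not equivalent — no single phase factor reconciles the two unitaries.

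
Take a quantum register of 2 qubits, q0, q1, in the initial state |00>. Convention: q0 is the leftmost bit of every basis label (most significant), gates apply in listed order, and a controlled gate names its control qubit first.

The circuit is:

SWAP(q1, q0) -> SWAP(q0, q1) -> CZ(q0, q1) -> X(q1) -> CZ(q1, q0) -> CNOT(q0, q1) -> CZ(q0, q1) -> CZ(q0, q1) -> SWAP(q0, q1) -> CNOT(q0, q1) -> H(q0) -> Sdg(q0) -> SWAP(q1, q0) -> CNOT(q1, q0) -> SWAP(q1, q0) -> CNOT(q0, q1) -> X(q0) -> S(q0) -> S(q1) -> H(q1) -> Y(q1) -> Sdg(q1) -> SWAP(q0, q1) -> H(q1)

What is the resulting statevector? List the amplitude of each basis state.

The resulting statevector has amplitude -sqrt(2)*I/2 on |00>, 0 on |01>, -sqrt(2)/2 on |10>, 0 on |11>.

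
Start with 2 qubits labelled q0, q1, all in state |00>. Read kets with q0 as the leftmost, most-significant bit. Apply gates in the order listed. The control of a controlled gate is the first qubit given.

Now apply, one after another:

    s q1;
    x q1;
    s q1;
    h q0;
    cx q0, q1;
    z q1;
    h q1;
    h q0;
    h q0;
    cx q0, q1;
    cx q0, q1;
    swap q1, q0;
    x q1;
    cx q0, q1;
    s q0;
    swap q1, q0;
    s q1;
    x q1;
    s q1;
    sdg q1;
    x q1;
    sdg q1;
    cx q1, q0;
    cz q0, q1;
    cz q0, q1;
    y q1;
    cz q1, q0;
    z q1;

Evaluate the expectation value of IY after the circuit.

The expectation value of IY is -1. Key observation: the block from step 17 through step 22 cancels to the identity and can be dropped.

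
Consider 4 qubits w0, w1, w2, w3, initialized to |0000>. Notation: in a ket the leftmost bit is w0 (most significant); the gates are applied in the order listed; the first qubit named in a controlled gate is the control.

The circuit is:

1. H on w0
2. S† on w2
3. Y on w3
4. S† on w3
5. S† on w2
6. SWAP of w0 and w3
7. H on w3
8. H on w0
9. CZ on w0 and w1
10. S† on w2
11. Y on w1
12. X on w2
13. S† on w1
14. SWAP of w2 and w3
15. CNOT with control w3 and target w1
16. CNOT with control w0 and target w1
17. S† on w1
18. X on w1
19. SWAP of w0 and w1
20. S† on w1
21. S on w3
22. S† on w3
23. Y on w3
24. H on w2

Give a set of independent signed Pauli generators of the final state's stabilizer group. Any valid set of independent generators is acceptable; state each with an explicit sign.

One valid set of independent stabilizer generators is +XXII, +IIXI, -ZZII, +IIIZ (any independent generating set of the same group is equally correct).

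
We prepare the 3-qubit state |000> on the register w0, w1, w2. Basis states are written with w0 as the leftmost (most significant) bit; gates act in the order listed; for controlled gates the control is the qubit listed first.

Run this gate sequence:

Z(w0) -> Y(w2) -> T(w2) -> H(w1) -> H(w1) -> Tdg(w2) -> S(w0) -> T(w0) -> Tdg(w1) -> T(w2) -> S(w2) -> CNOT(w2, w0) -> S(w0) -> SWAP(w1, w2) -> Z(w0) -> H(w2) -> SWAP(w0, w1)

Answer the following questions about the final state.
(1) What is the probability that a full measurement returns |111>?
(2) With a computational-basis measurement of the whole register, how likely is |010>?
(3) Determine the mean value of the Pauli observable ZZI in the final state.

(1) Outcome |111> occurs with probability 1/2. Key observation: the block from step 3 through step 6 cancels to the identity and can be dropped.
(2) The probability of measuring |010> is 0.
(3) In the final state, ZZI has expectation 1.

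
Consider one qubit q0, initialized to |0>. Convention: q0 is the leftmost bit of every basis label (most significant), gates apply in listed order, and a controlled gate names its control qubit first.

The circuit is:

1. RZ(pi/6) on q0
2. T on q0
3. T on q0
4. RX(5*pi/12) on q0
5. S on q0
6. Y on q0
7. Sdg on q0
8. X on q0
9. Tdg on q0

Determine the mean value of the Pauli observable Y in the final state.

The expectation value of Y is -sqrt(3)/4 - 1/4.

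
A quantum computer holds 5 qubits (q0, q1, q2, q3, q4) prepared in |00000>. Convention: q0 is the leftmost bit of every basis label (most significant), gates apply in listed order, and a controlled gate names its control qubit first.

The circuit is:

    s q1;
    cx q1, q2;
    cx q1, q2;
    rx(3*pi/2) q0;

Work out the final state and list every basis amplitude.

The resulting statevector has amplitude -sqrt(2)/2 on |00000>, -sqrt(2)*I/2 on |10000>, and 0 on every other basis state.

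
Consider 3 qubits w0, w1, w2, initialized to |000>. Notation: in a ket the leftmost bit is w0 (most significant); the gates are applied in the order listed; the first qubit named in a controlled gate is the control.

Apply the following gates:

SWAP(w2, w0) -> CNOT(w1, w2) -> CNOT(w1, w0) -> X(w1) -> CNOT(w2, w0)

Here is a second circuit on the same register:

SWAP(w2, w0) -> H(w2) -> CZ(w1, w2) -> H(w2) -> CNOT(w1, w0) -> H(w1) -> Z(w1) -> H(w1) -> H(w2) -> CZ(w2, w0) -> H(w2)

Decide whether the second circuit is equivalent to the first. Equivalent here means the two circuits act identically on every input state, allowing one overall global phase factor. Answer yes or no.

No, they are not equivalent — no single phase factor reconciles the two unitaries.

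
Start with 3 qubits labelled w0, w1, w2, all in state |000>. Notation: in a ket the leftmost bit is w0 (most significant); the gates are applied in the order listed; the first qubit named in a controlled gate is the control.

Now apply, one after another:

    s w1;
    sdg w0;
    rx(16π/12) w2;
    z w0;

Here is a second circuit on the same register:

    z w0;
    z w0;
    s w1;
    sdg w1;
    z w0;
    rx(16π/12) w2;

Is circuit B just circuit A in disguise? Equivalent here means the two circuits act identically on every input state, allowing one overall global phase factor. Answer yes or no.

No — the two circuits implement different unitaries, even allowing a global phase.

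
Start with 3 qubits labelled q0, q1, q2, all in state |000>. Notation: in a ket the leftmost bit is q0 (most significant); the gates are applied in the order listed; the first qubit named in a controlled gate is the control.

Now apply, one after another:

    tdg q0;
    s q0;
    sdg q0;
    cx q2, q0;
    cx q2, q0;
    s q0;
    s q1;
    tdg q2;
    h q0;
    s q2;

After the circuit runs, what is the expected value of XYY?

The expectation value of XYY is 0. Key observation: steps 3-6 multiply out to the identity, so the circuit reduces to the remaining gates.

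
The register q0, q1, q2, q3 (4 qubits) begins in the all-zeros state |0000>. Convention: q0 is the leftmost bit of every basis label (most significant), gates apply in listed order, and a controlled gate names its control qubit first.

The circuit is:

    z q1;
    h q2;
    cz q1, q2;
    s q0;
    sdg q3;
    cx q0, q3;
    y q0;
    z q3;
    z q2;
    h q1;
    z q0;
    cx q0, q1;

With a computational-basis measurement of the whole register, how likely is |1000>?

A full measurement returns |1000> with probability 1/4.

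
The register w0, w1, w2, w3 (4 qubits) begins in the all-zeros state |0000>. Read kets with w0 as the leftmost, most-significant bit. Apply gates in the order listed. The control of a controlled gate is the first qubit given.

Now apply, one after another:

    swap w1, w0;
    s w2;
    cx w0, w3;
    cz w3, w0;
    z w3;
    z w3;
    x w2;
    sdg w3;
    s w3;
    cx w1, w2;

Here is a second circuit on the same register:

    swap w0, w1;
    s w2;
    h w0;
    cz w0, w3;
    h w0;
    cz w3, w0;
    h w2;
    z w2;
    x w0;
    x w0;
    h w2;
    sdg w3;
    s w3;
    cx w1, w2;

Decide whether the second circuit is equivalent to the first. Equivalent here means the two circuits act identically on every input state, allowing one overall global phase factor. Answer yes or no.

No, they are not equivalent — no single phase factor reconciles the two unitaries.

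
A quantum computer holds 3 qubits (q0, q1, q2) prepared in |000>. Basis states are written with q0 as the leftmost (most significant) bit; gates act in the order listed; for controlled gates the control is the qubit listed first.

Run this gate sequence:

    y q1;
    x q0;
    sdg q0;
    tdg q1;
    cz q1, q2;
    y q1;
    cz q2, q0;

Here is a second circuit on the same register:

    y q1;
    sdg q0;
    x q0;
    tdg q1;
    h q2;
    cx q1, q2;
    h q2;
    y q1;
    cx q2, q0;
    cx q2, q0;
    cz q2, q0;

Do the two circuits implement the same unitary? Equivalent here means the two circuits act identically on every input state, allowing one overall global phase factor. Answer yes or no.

No — the two circuits implement different unitaries, even allowing a global phase.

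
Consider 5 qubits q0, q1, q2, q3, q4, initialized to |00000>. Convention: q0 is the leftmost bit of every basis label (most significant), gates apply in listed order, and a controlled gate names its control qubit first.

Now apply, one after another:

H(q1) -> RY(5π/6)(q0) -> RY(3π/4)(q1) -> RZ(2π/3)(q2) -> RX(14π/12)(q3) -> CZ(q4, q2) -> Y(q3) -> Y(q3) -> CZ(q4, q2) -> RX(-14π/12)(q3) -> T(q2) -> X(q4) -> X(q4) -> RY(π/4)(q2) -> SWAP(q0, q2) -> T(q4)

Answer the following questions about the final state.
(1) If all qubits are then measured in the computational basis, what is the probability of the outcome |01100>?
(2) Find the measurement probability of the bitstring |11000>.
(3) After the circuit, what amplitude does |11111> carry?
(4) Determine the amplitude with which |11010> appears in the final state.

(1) The probability of measuring |01100> is sqrt(6)/16 + 3*sqrt(3)/32 + sqrt(2)/8 + 3/16.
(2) The probability of measuring |11000> is 1/16 - sqrt(3)/32.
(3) The final state's coefficient on |11111> equals 0.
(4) The amplitude on |11010> is 0.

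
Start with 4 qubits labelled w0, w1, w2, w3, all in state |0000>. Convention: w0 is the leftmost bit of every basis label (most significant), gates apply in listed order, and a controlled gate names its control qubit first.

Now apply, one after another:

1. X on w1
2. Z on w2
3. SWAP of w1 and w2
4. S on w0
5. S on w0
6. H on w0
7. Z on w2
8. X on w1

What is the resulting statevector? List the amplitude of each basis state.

After the circuit, the state carries amplitude -sqrt(2)/2 on |0110>, -sqrt(2)/2 on |1110>, and 0 on every other basis state.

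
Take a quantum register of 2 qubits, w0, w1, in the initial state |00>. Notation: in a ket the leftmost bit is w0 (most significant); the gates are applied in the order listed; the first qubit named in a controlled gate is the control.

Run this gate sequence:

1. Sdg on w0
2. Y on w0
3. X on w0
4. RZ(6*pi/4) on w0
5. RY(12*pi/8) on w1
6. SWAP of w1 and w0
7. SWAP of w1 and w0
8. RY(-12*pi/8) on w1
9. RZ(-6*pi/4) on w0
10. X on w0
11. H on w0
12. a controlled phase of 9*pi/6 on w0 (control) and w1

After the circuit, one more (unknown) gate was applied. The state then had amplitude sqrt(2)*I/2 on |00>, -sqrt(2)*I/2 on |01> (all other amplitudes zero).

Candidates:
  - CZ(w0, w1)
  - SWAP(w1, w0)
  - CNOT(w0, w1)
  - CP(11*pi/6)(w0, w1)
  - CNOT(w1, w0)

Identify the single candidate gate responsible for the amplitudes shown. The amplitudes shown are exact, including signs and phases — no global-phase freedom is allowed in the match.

The unique candidate consistent with the amplitudes is SWAP(w1, w0).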